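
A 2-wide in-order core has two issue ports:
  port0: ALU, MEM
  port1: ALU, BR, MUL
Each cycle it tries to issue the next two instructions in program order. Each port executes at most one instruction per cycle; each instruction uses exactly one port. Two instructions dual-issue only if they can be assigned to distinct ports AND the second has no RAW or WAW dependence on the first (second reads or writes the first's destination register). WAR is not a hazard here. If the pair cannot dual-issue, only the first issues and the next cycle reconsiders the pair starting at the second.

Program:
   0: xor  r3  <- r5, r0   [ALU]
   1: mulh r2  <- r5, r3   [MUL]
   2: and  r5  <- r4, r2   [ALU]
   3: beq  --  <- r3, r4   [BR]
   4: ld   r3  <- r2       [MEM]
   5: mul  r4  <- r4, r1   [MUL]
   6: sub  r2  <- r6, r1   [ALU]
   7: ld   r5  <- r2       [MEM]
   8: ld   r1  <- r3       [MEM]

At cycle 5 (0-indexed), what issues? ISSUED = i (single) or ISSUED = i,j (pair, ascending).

  cy0 -> i0 (xor.ALU) RAW r3
  cy1 -> i1 (mulh.MUL) RAW r2
  cy2 -> i2/i3 (and.ALU+beq.BR) dual
  cy3 -> i4/i5 (ld.MEM+mul.MUL) dual
  cy4 -> i6 (sub.ALU) RAW r2
  cy5 -> i7 (ld.MEM) no-port MEM/MEM
  cy6 -> i8 (ld.MEM) tail

ISSUED = 7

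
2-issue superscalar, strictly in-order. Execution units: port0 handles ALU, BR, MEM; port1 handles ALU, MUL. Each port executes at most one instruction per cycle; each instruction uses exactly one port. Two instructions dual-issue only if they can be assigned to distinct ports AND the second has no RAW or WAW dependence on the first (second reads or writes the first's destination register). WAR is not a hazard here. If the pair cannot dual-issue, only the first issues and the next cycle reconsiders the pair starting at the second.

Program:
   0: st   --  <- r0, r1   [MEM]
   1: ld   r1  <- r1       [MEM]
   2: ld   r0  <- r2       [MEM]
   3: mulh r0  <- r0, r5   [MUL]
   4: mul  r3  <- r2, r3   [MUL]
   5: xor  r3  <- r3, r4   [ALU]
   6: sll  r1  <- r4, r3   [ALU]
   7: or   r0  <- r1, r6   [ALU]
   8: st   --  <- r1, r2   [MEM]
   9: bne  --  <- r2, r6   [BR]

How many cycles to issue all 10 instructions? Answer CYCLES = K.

CYCLES = 9

c0: i0 st.MEM  no-port MEM/MEM
c1: i1 ld.MEM  no-port MEM/MEM
c2: i2 ld.MEM  RAW+WAW r0
c3: i3 mulh.MUL  no-port MUL/MUL
c4: i4 mul.MUL  RAW+WAW r3
c5: i5 xor.ALU  RAW r3
c6: i6 sll.ALU  RAW r1
c7: i7+i8 or.ALU;st.MEM  2-wide
c8: i9 bne.BR  tail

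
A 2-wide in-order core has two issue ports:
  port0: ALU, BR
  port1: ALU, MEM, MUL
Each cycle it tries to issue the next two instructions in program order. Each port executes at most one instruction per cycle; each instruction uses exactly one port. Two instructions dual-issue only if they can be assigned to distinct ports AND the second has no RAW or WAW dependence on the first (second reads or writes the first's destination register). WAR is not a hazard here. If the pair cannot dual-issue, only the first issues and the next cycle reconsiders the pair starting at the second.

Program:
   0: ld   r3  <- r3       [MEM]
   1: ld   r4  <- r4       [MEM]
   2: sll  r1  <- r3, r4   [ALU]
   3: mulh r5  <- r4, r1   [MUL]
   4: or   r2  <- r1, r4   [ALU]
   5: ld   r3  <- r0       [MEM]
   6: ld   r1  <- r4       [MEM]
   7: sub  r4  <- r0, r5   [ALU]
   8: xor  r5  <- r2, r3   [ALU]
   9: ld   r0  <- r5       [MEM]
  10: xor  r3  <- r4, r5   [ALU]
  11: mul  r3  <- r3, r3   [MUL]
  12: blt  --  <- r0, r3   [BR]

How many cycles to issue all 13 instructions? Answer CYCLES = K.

#0 head=0: ld i0 no-port MEM/MEM
#1 head=1: ld i1 RAW r4
#2 head=2: sll i2 RAW r1
#3 head=3: mulh/or i3/i4 dual
#4 head=5: ld i5 no-port MEM/MEM
#5 head=6: ld/sub i6/i7 dual
#6 head=8: xor i8 RAW r5
#7 head=9: ld/xor i9/i10 dual
#8 head=11: mul i11 RAW r3
#9 head=12: blt i12 tail

CYCLES = 10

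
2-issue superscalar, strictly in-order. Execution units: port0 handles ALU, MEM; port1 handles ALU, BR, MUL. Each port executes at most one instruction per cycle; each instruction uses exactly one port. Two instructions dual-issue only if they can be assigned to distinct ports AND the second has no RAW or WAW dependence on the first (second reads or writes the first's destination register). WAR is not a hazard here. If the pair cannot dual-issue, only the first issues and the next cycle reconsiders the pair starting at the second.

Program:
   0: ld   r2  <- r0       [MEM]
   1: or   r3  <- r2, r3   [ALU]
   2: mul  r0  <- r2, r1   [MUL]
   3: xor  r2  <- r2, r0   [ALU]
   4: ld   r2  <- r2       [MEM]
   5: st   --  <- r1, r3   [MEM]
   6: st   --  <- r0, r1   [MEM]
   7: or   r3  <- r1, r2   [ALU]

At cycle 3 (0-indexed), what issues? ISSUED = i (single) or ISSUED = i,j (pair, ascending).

0. ld.MEM @i0  | RAW r2
1. or.ALU mul.MUL @i1,i2  | 2-wide
2. xor.ALU @i3  | RAW+WAW r2
3. ld.MEM @i4  | no-port MEM/MEM
4. st.MEM @i5  | no-port MEM/MEM
5. st.MEM or.ALU @i6,i7  | 2-wide

ISSUED = 4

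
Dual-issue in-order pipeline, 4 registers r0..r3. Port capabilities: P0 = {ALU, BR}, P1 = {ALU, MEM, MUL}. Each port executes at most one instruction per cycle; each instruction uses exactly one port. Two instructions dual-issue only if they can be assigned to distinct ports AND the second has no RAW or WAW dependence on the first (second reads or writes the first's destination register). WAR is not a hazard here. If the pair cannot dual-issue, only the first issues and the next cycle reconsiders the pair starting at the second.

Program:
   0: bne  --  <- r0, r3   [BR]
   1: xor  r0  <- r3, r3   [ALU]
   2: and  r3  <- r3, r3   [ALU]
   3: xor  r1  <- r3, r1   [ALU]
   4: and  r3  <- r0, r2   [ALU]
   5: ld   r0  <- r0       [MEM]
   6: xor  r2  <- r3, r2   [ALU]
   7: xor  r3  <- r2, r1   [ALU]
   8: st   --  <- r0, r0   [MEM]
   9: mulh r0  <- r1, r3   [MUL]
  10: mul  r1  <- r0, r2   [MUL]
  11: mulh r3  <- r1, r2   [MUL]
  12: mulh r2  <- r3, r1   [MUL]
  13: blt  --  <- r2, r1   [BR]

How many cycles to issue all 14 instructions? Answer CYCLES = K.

CYCLES = 10

c0: i0+i1 bne.BR xor.ALU  2-wide
c1: i2 and.ALU  RAW r3
c2: i3+i4 xor.ALU and.ALU  2-wide
c3: i5+i6 ld.MEM xor.ALU  2-wide
c4: i7+i8 xor.ALU st.MEM  2-wide
c5: i9 mulh.MUL  no-port MUL/MUL
c6: i10 mul.MUL  no-port MUL/MUL
c7: i11 mulh.MUL  no-port MUL/MUL
c8: i12 mulh.MUL  RAW r2
c9: i13 blt.BR  tail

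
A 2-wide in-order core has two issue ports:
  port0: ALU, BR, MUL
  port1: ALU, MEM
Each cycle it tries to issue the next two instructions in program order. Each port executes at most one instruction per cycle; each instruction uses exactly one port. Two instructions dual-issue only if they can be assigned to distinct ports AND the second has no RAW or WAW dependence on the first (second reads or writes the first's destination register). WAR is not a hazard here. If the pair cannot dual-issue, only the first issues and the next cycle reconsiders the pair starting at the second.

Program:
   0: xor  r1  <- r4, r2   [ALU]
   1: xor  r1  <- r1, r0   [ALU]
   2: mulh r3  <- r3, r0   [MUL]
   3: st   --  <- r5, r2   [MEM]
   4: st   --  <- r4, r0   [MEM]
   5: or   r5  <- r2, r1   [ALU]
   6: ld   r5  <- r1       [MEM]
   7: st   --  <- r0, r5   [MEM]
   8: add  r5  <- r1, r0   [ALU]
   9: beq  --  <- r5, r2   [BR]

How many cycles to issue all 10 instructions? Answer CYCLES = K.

t=0 i0:xor.ALU ; RAW+WAW r1
t=1 i1+i2:xor.ALU mulh.MUL ; dual
t=2 i3:st.MEM ; no-port MEM/MEM
t=3 i4+i5:st.MEM or.ALU ; dual
t=4 i6:ld.MEM ; no-port MEM/MEM
t=5 i7+i8:st.MEM add.ALU ; dual
t=6 i9:beq.BR ; tail

CYCLES = 7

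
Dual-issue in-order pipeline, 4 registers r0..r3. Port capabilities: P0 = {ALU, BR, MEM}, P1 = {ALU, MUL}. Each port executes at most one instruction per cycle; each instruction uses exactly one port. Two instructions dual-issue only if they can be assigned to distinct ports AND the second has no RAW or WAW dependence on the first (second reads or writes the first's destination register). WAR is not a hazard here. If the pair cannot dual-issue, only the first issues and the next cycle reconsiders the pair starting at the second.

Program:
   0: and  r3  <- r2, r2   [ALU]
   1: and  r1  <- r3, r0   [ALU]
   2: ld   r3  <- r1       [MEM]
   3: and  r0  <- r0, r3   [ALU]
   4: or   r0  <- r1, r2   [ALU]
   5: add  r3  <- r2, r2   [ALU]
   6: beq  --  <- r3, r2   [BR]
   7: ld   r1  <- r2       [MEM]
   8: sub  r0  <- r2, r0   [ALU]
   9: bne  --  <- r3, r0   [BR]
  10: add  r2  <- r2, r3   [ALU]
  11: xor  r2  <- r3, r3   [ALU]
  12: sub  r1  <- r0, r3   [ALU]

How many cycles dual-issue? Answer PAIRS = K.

PAIRS = 4

c0: i0 and  RAW r3
c1: i1 and  RAW r1
c2: i2 ld  RAW r3
c3: i3 and  WAW r0
c4: i4&i5 or/add  dual
c5: i6 beq  no-port BR/MEM
c6: i7&i8 ld/sub  dual
c7: i9&i10 bne/add  dual
c8: i11&i12 xor/sub  dual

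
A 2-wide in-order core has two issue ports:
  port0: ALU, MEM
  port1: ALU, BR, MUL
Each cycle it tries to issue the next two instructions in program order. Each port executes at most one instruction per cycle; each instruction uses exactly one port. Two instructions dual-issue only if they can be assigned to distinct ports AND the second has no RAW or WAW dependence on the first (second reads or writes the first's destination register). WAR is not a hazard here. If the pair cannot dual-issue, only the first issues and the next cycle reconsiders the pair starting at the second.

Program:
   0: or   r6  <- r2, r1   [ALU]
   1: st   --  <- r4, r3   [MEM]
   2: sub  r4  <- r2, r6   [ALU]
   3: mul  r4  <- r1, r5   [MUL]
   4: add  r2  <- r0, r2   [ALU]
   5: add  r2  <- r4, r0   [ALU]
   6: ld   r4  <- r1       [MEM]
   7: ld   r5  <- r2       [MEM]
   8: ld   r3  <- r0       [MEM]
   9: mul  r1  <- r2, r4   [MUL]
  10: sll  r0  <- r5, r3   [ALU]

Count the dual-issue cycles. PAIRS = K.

[0] i0/i1  or;st  -- pair
[1] i2  sub  -- WAW r4
[2] i3/i4  mul;add  -- pair
[3] i5/i6  add;ld  -- pair
[4] i7  ld  -- no-port MEM/MEM
[5] i8/i9  ld;mul  -- pair
[6] i10  sll  -- tail

PAIRS = 4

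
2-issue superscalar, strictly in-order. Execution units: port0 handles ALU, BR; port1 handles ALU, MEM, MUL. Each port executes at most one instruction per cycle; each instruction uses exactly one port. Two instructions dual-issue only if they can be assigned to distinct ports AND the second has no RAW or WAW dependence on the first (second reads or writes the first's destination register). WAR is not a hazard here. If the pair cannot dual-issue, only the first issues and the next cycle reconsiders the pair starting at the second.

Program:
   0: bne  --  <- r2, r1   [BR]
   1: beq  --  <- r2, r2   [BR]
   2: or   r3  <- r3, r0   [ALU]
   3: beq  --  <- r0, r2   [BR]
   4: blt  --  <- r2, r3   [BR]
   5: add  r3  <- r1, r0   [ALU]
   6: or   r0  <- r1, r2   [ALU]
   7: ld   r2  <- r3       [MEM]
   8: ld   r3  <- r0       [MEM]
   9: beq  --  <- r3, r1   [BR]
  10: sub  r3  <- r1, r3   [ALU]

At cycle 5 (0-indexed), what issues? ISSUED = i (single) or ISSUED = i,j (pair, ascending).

ISSUED = 8

  cy0 -> i0 (bne.BR) no-port BR/BR
  cy1 -> i1+i2 (beq.BR;or.ALU) 2-wide
  cy2 -> i3 (beq.BR) no-port BR/BR
  cy3 -> i4+i5 (blt.BR;add.ALU) 2-wide
  cy4 -> i6+i7 (or.ALU;ld.MEM) 2-wide
  cy5 -> i8 (ld.MEM) RAW r3
  cy6 -> i9+i10 (beq.BR;sub.ALU) 2-wide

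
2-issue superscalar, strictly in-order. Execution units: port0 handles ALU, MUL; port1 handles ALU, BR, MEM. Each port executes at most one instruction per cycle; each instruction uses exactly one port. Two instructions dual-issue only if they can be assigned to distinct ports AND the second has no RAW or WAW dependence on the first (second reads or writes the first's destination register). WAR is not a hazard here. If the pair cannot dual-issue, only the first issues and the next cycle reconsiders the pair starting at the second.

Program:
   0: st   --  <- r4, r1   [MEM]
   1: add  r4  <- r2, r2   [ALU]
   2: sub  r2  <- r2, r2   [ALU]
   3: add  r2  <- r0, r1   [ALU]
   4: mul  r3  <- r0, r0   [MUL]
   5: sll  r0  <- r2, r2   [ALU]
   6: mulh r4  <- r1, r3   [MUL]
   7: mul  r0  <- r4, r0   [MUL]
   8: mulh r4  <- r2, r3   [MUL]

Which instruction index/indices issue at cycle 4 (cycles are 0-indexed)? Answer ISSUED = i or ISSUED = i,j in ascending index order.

ISSUED = 7

0. st/add @i0,i1  | dual
1. sub @i2  | WAW r2
2. add/mul @i3,i4  | dual
3. sll/mulh @i5,i6  | dual
4. mul @i7  | no-port MUL/MUL
5. mulh @i8  | tail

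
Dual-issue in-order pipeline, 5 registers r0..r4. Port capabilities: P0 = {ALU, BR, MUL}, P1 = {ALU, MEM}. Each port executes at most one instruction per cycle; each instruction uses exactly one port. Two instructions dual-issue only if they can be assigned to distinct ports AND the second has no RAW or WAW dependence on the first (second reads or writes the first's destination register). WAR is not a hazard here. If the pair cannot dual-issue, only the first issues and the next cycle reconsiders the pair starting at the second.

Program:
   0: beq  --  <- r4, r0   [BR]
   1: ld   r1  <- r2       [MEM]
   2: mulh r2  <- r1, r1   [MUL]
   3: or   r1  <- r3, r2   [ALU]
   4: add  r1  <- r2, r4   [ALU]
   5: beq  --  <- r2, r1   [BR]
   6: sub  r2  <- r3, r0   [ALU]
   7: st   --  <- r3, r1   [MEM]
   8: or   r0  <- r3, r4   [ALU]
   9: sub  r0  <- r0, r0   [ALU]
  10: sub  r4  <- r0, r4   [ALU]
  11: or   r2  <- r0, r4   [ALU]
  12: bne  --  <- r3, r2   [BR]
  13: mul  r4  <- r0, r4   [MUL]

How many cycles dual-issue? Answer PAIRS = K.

PAIRS = 3

#0 head=0: beq.BR ld.MEM i0,i1 2-wide
#1 head=2: mulh.MUL i2 RAW r2
#2 head=3: or.ALU i3 WAW r1
#3 head=4: add.ALU i4 RAW r1
#4 head=5: beq.BR sub.ALU i5,i6 2-wide
#5 head=7: st.MEM or.ALU i7,i8 2-wide
#6 head=9: sub.ALU i9 RAW r0
#7 head=10: sub.ALU i10 RAW r4
#8 head=11: or.ALU i11 RAW r2
#9 head=12: bne.BR i12 no-port BR/MUL
#10 head=13: mul.MUL i13 tail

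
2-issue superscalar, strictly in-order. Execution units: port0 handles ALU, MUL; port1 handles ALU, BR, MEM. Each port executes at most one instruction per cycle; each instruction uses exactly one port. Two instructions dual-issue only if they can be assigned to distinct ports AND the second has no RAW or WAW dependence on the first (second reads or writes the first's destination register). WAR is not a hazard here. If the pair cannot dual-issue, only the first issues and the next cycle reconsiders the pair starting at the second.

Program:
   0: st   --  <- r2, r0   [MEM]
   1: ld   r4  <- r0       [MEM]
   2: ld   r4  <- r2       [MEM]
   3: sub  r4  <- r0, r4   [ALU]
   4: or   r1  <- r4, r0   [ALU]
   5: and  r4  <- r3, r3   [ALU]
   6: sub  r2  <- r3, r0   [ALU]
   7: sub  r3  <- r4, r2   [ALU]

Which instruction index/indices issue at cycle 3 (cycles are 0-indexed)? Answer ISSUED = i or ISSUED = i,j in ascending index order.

  cy0 -> i0 (st) no-port MEM/MEM
  cy1 -> i1 (ld) no-port MEM/MEM
  cy2 -> i2 (ld) RAW+WAW r4
  cy3 -> i3 (sub) RAW r4
  cy4 -> i4/i5 (or and) 2-wide
  cy5 -> i6 (sub) RAW r2
  cy6 -> i7 (sub) tail

ISSUED = 3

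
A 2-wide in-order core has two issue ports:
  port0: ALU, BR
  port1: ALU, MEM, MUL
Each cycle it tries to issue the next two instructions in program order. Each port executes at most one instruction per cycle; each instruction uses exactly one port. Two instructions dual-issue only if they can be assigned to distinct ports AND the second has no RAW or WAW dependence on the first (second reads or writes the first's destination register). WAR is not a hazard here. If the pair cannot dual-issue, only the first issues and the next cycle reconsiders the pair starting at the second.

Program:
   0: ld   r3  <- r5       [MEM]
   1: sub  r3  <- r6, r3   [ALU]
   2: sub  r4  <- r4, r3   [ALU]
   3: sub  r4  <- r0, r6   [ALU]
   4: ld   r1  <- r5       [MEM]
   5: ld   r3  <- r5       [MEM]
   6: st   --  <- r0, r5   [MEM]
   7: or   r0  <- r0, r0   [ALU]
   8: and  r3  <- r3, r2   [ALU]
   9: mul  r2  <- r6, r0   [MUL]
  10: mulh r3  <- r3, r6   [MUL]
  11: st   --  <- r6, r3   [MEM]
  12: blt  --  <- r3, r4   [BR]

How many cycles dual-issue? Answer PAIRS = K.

PAIRS = 4

[0] i0  ld  -- RAW+WAW r3
[1] i1  sub  -- RAW r3
[2] i2  sub  -- WAW r4
[3] i3,i4  sub ld  -- 2-wide
[4] i5  ld  -- no-port MEM/MEM
[5] i6,i7  st or  -- 2-wide
[6] i8,i9  and mul  -- 2-wide
[7] i10  mulh  -- no-port MUL/MEM
[8] i11,i12  st blt  -- 2-wide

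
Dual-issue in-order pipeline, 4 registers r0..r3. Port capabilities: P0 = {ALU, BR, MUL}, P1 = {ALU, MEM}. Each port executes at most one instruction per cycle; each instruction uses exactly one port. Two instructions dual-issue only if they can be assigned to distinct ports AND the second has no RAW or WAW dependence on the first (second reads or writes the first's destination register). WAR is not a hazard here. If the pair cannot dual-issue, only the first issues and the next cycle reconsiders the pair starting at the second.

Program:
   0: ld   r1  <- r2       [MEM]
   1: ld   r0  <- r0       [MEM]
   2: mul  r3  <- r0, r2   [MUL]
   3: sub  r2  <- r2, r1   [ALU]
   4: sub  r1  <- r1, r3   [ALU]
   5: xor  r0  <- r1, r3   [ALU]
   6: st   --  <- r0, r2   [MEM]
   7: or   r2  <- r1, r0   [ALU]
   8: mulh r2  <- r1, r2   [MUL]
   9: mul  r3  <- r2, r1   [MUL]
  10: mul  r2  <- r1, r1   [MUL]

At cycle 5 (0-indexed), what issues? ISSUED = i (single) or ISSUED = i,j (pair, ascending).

t=0 i0:ld ; no-port MEM/MEM
t=1 i1:ld ; RAW r0
t=2 i2,i3:mul+sub ; pair
t=3 i4:sub ; RAW r1
t=4 i5:xor ; RAW r0
t=5 i6,i7:st+or ; pair
t=6 i8:mulh ; no-port MUL/MUL
t=7 i9:mul ; no-port MUL/MUL
t=8 i10:mul ; tail

ISSUED = 6,7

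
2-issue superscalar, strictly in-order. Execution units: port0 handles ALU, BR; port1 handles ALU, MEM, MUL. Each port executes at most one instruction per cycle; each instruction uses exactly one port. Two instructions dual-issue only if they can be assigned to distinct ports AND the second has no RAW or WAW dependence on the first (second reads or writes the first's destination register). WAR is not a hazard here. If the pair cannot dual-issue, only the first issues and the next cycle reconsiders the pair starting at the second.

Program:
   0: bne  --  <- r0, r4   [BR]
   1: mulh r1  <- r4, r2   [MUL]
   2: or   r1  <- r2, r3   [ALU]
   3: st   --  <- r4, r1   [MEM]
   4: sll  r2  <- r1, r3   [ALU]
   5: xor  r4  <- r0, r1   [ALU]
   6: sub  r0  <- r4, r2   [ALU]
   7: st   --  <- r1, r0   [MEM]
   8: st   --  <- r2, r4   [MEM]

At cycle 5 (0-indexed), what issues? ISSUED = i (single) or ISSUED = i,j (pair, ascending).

c0: i0/i1 bne+mulh  pair
c1: i2 or  RAW r1
c2: i3/i4 st+sll  pair
c3: i5 xor  RAW r4
c4: i6 sub  RAW r0
c5: i7 st  no-port MEM/MEM
c6: i8 st  tail

ISSUED = 7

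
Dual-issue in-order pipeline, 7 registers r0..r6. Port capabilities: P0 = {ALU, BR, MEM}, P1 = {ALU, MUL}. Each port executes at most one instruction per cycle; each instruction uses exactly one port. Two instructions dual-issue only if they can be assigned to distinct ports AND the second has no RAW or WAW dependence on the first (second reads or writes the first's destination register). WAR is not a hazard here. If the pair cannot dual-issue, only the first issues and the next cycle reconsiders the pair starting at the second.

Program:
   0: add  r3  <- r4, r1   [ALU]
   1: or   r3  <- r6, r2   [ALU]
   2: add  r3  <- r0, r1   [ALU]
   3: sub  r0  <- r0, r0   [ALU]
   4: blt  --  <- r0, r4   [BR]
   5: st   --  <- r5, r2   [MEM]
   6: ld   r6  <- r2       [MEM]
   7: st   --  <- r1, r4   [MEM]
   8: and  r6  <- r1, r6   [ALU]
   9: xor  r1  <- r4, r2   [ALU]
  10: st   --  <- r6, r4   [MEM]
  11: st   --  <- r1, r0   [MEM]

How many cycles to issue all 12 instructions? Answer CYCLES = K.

t=0 i0:add.ALU ; WAW r3
t=1 i1:or.ALU ; WAW r3
t=2 i2,i3:add.ALU sub.ALU ; pair
t=3 i4:blt.BR ; no-port BR/MEM
t=4 i5:st.MEM ; no-port MEM/MEM
t=5 i6:ld.MEM ; no-port MEM/MEM
t=6 i7,i8:st.MEM and.ALU ; pair
t=7 i9,i10:xor.ALU st.MEM ; pair
t=8 i11:st.MEM ; tail

CYCLES = 9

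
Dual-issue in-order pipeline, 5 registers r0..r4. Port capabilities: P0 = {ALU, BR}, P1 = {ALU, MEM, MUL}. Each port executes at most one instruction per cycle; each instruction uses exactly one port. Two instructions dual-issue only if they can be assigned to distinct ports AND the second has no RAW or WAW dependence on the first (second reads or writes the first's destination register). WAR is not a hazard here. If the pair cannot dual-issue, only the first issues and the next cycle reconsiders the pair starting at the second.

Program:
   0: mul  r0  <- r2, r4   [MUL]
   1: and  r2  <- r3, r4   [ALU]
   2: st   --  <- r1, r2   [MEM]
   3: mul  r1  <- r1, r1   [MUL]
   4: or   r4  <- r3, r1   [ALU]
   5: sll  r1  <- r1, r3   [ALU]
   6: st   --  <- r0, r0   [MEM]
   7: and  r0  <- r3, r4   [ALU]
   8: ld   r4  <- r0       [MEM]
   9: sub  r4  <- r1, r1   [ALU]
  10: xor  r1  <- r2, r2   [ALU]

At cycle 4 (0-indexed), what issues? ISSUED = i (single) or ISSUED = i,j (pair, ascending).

ISSUED = 6,7

[0] i0,i1  mul.MUL+and.ALU  -- dual
[1] i2  st.MEM  -- no-port MEM/MUL
[2] i3  mul.MUL  -- RAW r1
[3] i4,i5  or.ALU+sll.ALU  -- dual
[4] i6,i7  st.MEM+and.ALU  -- dual
[5] i8  ld.MEM  -- WAW r4
[6] i9,i10  sub.ALU+xor.ALU  -- dual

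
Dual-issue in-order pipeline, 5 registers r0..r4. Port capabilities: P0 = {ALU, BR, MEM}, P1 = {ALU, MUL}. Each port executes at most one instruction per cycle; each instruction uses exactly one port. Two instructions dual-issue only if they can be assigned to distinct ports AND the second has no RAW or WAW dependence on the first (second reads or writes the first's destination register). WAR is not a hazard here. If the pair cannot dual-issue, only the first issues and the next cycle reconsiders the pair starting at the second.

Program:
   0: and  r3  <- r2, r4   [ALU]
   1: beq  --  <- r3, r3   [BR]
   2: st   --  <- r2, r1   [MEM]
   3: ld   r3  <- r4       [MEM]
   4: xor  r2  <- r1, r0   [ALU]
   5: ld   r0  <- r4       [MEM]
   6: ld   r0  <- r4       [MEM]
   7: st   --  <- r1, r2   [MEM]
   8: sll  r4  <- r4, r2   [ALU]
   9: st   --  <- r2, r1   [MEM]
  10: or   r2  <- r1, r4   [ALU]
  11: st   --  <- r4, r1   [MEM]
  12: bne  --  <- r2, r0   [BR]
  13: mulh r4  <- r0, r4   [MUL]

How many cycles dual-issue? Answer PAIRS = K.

[0] i0  and.ALU  -- RAW r3
[1] i1  beq.BR  -- no-port BR/MEM
[2] i2  st.MEM  -- no-port MEM/MEM
[3] i3+i4  ld.MEM;xor.ALU  -- pair
[4] i5  ld.MEM  -- no-port MEM/MEM
[5] i6  ld.MEM  -- no-port MEM/MEM
[6] i7+i8  st.MEM;sll.ALU  -- pair
[7] i9+i10  st.MEM;or.ALU  -- pair
[8] i11  st.MEM  -- no-port MEM/BR
[9] i12+i13  bne.BR;mulh.MUL  -- pair

PAIRS = 4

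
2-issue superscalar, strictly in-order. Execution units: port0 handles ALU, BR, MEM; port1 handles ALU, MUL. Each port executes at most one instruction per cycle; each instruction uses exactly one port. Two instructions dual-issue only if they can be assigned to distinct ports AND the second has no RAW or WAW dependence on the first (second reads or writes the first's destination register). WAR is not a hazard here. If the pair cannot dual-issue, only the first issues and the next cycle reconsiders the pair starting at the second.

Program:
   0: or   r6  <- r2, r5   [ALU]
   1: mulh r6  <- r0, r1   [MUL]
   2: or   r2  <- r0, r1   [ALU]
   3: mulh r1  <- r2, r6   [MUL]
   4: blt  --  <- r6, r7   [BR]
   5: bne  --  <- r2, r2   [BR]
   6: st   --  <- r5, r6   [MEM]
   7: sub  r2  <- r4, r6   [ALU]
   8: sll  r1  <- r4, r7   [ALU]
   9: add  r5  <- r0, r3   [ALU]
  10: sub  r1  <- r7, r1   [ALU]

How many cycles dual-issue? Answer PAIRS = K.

#0 head=0: or i0 WAW r6
#1 head=1: mulh+or i1/i2 dual
#2 head=3: mulh+blt i3/i4 dual
#3 head=5: bne i5 no-port BR/MEM
#4 head=6: st+sub i6/i7 dual
#5 head=8: sll+add i8/i9 dual
#6 head=10: sub i10 tail

PAIRS = 4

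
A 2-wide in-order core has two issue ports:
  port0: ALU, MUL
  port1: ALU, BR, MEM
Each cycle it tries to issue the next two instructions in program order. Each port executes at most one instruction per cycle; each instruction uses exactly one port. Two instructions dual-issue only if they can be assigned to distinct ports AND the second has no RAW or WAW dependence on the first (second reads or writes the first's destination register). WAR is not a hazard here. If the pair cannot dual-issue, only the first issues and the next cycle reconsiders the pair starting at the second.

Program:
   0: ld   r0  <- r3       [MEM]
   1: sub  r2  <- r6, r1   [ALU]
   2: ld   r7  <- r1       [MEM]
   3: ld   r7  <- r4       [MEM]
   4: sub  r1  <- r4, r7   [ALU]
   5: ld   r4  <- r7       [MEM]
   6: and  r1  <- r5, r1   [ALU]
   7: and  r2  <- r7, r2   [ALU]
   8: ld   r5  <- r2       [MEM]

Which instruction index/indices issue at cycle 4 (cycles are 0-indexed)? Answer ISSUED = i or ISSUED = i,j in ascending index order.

#0 head=0: ld;sub i0,i1 dual
#1 head=2: ld i2 no-port MEM/MEM
#2 head=3: ld i3 RAW r7
#3 head=4: sub;ld i4,i5 dual
#4 head=6: and;and i6,i7 dual
#5 head=8: ld i8 tail

ISSUED = 6,7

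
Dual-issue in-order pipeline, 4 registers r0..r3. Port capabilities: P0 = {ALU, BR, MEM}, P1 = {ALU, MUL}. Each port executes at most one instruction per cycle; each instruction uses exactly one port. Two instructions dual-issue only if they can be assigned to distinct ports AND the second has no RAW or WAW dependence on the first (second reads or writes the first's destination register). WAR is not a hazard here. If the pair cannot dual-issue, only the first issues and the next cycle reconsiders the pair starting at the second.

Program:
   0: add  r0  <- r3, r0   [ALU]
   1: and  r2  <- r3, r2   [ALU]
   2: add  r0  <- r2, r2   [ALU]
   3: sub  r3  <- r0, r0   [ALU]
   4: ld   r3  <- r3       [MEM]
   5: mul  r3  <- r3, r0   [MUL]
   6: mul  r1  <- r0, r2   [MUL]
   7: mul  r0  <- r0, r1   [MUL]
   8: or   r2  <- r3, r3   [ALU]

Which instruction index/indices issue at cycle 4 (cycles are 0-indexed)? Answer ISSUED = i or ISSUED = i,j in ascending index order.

c0: i0,i1 add.ALU and.ALU  pair
c1: i2 add.ALU  RAW r0
c2: i3 sub.ALU  RAW+WAW r3
c3: i4 ld.MEM  RAW+WAW r3
c4: i5 mul.MUL  no-port MUL/MUL
c5: i6 mul.MUL  no-port MUL/MUL
c6: i7,i8 mul.MUL or.ALU  pair

ISSUED = 5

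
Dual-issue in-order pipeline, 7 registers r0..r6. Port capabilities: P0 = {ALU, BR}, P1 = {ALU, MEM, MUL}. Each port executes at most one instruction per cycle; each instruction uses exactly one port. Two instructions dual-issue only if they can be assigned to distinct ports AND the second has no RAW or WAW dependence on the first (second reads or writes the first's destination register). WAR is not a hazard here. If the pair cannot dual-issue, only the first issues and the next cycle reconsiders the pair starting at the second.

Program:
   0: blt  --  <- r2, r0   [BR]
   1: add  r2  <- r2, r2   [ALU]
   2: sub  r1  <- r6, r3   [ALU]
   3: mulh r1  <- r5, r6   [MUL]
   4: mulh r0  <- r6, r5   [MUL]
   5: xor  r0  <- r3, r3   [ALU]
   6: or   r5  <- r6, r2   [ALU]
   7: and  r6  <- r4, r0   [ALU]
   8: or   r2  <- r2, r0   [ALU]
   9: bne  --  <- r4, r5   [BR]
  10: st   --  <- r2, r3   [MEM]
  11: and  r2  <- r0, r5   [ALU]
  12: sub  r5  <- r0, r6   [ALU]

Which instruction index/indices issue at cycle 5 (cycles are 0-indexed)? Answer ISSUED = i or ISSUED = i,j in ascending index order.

ISSUED = 7,8

#0 head=0: blt.BR/add.ALU i0&i1 2-wide
#1 head=2: sub.ALU i2 WAW r1
#2 head=3: mulh.MUL i3 no-port MUL/MUL
#3 head=4: mulh.MUL i4 WAW r0
#4 head=5: xor.ALU/or.ALU i5&i6 2-wide
#5 head=7: and.ALU/or.ALU i7&i8 2-wide
#6 head=9: bne.BR/st.MEM i9&i10 2-wide
#7 head=11: and.ALU/sub.ALU i11&i12 2-wide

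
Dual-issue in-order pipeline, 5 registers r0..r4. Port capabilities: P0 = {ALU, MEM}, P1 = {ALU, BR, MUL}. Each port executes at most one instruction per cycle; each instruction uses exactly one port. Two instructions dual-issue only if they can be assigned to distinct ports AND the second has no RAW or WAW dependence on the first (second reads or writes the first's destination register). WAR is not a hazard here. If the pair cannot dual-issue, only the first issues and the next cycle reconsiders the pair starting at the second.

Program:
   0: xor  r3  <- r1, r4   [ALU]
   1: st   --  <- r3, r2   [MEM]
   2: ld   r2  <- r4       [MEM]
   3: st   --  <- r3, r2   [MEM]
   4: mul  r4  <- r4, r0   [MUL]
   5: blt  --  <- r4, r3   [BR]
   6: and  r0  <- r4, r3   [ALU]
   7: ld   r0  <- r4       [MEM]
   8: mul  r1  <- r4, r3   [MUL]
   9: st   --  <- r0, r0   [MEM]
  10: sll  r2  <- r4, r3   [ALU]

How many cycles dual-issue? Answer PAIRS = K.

c0: i0 xor.ALU  RAW r3
c1: i1 st.MEM  no-port MEM/MEM
c2: i2 ld.MEM  no-port MEM/MEM
c3: i3+i4 st.MEM mul.MUL  dual
c4: i5+i6 blt.BR and.ALU  dual
c5: i7+i8 ld.MEM mul.MUL  dual
c6: i9+i10 st.MEM sll.ALU  dual

PAIRS = 4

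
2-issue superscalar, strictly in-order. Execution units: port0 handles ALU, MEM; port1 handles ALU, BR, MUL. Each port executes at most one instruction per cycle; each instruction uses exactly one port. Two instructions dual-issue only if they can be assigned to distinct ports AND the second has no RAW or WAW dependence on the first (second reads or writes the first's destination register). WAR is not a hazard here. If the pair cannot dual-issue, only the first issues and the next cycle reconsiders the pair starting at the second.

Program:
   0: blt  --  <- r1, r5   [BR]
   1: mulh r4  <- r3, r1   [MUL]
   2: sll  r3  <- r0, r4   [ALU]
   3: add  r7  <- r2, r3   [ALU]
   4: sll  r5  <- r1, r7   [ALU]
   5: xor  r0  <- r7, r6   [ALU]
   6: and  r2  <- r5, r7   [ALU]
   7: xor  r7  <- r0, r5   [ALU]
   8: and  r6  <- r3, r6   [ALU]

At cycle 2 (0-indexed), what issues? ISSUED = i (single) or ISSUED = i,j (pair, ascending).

ISSUED = 2

#0 head=0: blt.BR i0 no-port BR/MUL
#1 head=1: mulh.MUL i1 RAW r4
#2 head=2: sll.ALU i2 RAW r3
#3 head=3: add.ALU i3 RAW r7
#4 head=4: sll.ALU;xor.ALU i4/i5 dual
#5 head=6: and.ALU;xor.ALU i6/i7 dual
#6 head=8: and.ALU i8 tail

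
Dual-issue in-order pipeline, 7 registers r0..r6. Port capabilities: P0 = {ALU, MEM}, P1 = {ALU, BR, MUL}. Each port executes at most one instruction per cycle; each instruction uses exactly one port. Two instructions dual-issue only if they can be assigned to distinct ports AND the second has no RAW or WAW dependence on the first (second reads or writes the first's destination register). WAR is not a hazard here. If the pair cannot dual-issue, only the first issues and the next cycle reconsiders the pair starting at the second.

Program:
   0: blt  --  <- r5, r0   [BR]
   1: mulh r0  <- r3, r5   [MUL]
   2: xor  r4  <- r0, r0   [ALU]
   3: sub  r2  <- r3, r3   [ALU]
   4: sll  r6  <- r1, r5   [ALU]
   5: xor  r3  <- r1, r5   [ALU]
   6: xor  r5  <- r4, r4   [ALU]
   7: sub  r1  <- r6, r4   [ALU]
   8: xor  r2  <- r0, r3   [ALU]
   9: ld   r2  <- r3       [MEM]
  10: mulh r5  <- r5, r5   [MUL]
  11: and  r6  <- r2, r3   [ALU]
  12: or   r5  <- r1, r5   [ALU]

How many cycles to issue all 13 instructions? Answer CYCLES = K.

c0: i0 blt  no-port BR/MUL
c1: i1 mulh  RAW r0
c2: i2/i3 xor+sub  dual
c3: i4/i5 sll+xor  dual
c4: i6/i7 xor+sub  dual
c5: i8 xor  WAW r2
c6: i9/i10 ld+mulh  dual
c7: i11/i12 and+or  dual

CYCLES = 8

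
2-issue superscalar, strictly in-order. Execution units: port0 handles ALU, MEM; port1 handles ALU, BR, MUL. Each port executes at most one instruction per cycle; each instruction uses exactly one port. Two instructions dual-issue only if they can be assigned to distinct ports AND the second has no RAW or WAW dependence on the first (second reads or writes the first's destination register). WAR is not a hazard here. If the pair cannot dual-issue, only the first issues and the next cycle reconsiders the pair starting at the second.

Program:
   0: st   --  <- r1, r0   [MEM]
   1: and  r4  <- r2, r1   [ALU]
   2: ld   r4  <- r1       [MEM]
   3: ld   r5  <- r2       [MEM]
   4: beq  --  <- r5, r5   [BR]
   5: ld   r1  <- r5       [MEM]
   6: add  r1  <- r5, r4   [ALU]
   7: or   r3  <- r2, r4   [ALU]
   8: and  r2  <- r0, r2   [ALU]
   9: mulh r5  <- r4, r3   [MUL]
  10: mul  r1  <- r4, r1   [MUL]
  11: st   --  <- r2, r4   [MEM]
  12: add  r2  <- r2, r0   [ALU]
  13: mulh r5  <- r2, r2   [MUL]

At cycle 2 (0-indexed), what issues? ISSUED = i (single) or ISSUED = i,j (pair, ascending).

ISSUED = 3

[0] i0/i1  st+and  -- pair
[1] i2  ld  -- no-port MEM/MEM
[2] i3  ld  -- RAW r5
[3] i4/i5  beq+ld  -- pair
[4] i6/i7  add+or  -- pair
[5] i8/i9  and+mulh  -- pair
[6] i10/i11  mul+st  -- pair
[7] i12  add  -- RAW r2
[8] i13  mulh  -- tail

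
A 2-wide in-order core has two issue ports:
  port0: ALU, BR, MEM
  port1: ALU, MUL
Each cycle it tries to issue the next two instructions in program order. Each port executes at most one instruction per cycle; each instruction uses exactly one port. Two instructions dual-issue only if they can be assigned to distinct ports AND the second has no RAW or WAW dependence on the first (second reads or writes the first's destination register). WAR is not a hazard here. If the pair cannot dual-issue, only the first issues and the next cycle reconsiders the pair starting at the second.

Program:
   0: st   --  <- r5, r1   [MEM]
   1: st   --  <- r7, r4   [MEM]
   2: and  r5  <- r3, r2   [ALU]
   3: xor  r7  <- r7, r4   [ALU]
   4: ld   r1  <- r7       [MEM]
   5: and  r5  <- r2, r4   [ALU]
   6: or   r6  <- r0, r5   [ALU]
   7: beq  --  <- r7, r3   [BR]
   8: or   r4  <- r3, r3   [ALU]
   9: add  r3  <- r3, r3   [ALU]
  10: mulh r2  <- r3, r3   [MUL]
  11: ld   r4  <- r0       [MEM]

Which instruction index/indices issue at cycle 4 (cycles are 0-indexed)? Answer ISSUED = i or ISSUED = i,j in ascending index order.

ISSUED = 6,7

#0 head=0: st i0 no-port MEM/MEM
#1 head=1: st+and i1&i2 dual
#2 head=3: xor i3 RAW r7
#3 head=4: ld+and i4&i5 dual
#4 head=6: or+beq i6&i7 dual
#5 head=8: or+add i8&i9 dual
#6 head=10: mulh+ld i10&i11 dual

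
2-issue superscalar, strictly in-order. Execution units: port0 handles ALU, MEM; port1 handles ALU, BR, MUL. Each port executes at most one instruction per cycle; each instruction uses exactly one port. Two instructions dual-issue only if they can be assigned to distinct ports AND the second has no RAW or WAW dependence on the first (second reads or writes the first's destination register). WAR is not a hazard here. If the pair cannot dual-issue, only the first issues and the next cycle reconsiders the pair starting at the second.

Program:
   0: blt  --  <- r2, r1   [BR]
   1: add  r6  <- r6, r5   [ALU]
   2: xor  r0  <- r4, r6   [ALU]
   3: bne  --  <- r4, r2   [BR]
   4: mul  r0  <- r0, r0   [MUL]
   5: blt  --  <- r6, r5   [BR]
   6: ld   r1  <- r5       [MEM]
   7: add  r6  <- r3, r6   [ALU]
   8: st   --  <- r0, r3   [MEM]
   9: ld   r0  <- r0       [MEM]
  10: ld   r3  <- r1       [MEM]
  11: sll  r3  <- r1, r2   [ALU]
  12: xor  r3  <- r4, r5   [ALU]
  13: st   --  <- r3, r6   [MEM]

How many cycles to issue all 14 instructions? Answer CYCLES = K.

t=0 i0&i1:blt.BR add.ALU ; 2-wide
t=1 i2&i3:xor.ALU bne.BR ; 2-wide
t=2 i4:mul.MUL ; no-port MUL/BR
t=3 i5&i6:blt.BR ld.MEM ; 2-wide
t=4 i7&i8:add.ALU st.MEM ; 2-wide
t=5 i9:ld.MEM ; no-port MEM/MEM
t=6 i10:ld.MEM ; WAW r3
t=7 i11:sll.ALU ; WAW r3
t=8 i12:xor.ALU ; RAW r3
t=9 i13:st.MEM ; tail

CYCLES = 10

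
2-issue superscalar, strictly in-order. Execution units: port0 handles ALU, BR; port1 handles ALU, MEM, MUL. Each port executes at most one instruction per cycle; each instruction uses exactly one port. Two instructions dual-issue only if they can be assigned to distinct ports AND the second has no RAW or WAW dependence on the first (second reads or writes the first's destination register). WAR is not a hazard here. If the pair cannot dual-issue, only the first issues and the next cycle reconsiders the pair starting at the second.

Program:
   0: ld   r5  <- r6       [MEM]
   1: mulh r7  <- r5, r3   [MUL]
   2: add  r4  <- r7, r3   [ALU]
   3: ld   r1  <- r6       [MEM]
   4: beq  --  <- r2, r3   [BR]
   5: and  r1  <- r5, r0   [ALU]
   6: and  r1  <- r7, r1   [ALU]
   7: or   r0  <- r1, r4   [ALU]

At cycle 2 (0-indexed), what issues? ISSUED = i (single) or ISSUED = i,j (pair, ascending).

ISSUED = 2,3

c0: i0 ld.MEM  no-port MEM/MUL
c1: i1 mulh.MUL  RAW r7
c2: i2&i3 add.ALU/ld.MEM  pair
c3: i4&i5 beq.BR/and.ALU  pair
c4: i6 and.ALU  RAW r1
c5: i7 or.ALU  tail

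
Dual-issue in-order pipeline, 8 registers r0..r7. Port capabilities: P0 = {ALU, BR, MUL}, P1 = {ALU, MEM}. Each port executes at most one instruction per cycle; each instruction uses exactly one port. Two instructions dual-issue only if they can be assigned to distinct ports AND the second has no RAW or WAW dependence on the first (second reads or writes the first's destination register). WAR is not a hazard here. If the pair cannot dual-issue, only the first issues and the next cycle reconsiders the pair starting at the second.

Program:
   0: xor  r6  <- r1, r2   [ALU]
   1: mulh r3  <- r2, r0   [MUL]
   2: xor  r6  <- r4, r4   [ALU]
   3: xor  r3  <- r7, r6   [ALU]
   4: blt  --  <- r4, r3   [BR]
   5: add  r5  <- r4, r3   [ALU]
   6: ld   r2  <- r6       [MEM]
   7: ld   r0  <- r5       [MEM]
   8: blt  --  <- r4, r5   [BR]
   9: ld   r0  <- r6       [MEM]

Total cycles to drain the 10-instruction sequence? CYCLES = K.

t=0 i0,i1:xor;mulh ; pair
t=1 i2:xor ; RAW r6
t=2 i3:xor ; RAW r3
t=3 i4,i5:blt;add ; pair
t=4 i6:ld ; no-port MEM/MEM
t=5 i7,i8:ld;blt ; pair
t=6 i9:ld ; tail

CYCLES = 7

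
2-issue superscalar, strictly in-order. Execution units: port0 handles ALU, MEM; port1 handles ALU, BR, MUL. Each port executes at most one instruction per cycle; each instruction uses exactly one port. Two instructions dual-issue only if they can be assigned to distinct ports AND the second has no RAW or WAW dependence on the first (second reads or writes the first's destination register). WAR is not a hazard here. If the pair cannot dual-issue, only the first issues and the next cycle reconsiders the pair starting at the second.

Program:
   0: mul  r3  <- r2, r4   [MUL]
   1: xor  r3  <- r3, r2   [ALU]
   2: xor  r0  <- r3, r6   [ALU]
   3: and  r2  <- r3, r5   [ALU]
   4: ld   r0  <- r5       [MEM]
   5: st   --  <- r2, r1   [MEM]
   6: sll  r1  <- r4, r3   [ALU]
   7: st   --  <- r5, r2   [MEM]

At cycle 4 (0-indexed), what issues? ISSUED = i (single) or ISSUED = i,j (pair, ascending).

#0 head=0: mul.MUL i0 RAW+WAW r3
#1 head=1: xor.ALU i1 RAW r3
#2 head=2: xor.ALU/and.ALU i2+i3 pair
#3 head=4: ld.MEM i4 no-port MEM/MEM
#4 head=5: st.MEM/sll.ALU i5+i6 pair
#5 head=7: st.MEM i7 tail

ISSUED = 5,6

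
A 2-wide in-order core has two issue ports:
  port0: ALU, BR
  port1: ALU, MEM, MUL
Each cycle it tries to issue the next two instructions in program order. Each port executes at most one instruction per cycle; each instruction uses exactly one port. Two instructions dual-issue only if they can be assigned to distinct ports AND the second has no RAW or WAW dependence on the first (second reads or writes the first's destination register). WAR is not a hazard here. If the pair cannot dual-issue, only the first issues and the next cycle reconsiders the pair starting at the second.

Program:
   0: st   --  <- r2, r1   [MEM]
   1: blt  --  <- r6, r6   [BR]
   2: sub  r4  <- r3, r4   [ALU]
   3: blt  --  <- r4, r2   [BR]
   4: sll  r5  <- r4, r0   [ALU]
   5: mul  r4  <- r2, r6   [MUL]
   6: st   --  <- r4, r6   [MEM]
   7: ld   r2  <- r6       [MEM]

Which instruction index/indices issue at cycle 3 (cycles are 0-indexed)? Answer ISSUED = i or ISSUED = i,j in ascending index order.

t=0 i0&i1:st+blt ; 2-wide
t=1 i2:sub ; RAW r4
t=2 i3&i4:blt+sll ; 2-wide
t=3 i5:mul ; no-port MUL/MEM
t=4 i6:st ; no-port MEM/MEM
t=5 i7:ld ; tail

ISSUED = 5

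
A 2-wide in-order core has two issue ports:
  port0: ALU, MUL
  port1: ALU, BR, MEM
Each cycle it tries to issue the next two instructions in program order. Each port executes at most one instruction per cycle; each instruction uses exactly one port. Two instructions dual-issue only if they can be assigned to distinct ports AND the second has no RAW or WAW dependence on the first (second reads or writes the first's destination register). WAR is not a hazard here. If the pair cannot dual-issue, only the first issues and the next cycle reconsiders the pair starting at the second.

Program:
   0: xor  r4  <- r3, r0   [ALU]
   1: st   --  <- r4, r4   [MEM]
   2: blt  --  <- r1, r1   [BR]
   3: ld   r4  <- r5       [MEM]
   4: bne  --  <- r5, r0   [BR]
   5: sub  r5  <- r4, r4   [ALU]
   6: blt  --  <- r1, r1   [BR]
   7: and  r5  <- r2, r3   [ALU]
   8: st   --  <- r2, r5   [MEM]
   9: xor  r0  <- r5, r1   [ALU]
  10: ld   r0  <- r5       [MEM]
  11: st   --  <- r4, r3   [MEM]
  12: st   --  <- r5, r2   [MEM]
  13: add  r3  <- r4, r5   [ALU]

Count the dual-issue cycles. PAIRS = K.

PAIRS = 4

t=0 i0:xor ; RAW r4
t=1 i1:st ; no-port MEM/BR
t=2 i2:blt ; no-port BR/MEM
t=3 i3:ld ; no-port MEM/BR
t=4 i4,i5:bne;sub ; dual
t=5 i6,i7:blt;and ; dual
t=6 i8,i9:st;xor ; dual
t=7 i10:ld ; no-port MEM/MEM
t=8 i11:st ; no-port MEM/MEM
t=9 i12,i13:st;add ; dual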